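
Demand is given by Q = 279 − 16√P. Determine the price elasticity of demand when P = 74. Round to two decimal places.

At P = 74, Q = 141.3628.
dQ/dP = −16/(2√P) = −16/(2·8.6023).
Point elasticity E = (dQ/dP)·(P/Q) = -0.93 × 74/141.3628 ≈ -0.49.
|E| < 1, so demand is inelastic at this price.

-0.49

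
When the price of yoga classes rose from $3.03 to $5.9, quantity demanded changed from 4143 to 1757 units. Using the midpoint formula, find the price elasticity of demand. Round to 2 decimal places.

%Δq = (1757 − 4143)/[(4143 + 1757)/2] = -2386/2950 ≈ -0.8088.
%Δp = (5.9 − 3.03)/[(3.03 + 5.9)/2] = 2.87/4.465 ≈ 0.6428.
Arc elasticity E = %Δq/%Δp ≈ -0.8088/0.6428 ≈ -1.26.
|E| > 1: demand is elastic over this range.

-1.26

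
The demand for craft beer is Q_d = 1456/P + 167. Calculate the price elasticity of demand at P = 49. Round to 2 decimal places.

At P = 49, Q_d = 196.7143.
dQ_d/dP = −1456/P² = −0.6064.
Point elasticity E = (dQ_d/dP)·(P/Q_d) = -0.6064 × 49/196.7143 ≈ -0.15.
|E| < 1, so demand is inelastic at this price.

-0.15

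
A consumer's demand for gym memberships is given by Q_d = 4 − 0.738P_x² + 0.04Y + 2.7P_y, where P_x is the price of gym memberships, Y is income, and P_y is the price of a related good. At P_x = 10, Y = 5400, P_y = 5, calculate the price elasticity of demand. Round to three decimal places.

Substituting, Q_d = 4 − 0.738(10)² + 0.04(5400) + 2.7(5) = 4 − 73.8 + 216 + 13.5 = 159.7.
∂Q_d/∂P_x = −2·0.738·P_x = -14.76, so E_p = -14.76·(10/159.7) ≈ -0.924.
|E_p| < 1: demand is inelastic.

-0.924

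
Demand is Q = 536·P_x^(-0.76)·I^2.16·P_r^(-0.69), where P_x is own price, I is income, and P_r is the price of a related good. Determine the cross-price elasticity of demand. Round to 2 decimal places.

-0.69

For a Cobb–Douglas (constant-elasticity) form Q = A·P_r^α·…, the elasticity with respect to P_r equals the exponent α at every point.
Here the exponent on P_r is -0.69, so the cross-price elasticity of demand is -0.69.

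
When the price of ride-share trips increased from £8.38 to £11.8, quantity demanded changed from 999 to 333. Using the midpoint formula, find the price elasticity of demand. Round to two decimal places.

-2.95

%Δq = (333 − 999)/[(999 + 333)/2] = -666/666 ≈ -1.0000.
%Δp = (11.8 − 8.38)/[(8.38 + 11.8)/2] = 3.42/10.09 ≈ 0.3389.
Arc elasticity E = %Δq/%Δp ≈ -1.0000/0.3389 ≈ -2.95.
|E| > 1: demand is elastic over this range.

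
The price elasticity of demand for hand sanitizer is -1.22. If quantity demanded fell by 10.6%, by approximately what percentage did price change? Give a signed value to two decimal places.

8.69

%ΔQ ≈ E × %ΔP ⇒ %ΔP = %ΔQ / E = (-10.6%)/(-1.22) ≈ 8.69%.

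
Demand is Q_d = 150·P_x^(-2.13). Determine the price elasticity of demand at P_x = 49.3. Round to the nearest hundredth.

For a Cobb–Douglas (constant-elasticity) form Q_d = A·P_x^α·…, the elasticity with respect to P_x equals the exponent α at every point.
Here the exponent on P_x is -2.13, so the price elasticity of demand is -2.13.

-2.13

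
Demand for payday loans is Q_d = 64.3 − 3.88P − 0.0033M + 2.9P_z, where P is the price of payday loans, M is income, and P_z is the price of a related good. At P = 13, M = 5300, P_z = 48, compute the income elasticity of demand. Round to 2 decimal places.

Q_d = 64.3 − 3.88(13) − 0.0033(5300) + 2.9(48) = 64.3 − 50.44 − 17.49 + 139.2 = 135.57.
∂Q_d/∂M = −0.0033, so E_I = -0.0033·(5300/135.57) ≈ -0.13.
E_I < 0: inferior good.

-0.13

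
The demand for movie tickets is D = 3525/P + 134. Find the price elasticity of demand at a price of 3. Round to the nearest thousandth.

-0.898

At P = 3, D = 1309.
dD/dP = −3525/P² = −391.6667.
Point elasticity E = (dD/dP)·(P/D) = -391.6667 × 3/1309 ≈ -0.898.
|E| < 1, so demand is inelastic at this price.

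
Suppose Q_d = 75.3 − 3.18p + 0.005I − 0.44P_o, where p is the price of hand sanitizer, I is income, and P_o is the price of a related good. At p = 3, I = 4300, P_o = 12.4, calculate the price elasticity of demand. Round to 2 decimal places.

-0.12

Substituting, Q_d = 75.3 − 3.18(3) + 0.005(4300) − 0.44(12.4) = 75.3 − 9.54 + 21.5 − 5.456 = 81.804.
∂Q_d/∂p = −3.18, so E_p = (−3.18)·(3/81.804) ≈ -0.12.
|E_p| < 1: demand is inelastic.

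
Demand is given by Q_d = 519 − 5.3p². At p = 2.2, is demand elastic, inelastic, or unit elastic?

inelastic

At p = 2.2, Q_d = 493.348.
dQ_d/dp = −2·5.3·p = −23.32.
Point elasticity E = (dQ_d/dp)·(p/Q_d) = -23.32 × 2.2/493.348 ≈ -0.104.
|E| ≈ 0.104 < 1, so demand is inelastic.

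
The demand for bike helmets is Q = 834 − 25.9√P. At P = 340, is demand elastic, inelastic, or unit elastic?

inelastic

At P = 340, Q = 356.4276.
dQ/dP = −25.9/(2√P) = −25.9/(2·18.4391).
Point elasticity E = (dQ/dP)·(P/Q) = -0.7023 × 340/356.4276 ≈ -0.670.
|E| ≈ 0.670 < 1, so demand is inelastic.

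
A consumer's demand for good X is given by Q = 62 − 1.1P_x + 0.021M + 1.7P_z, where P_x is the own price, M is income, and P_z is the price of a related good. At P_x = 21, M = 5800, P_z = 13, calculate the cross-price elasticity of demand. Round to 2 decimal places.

Substituting, Q = 62 − 1.1(21) + 0.021(5800) + 1.7(13) = 62 − 23.1 + 121.8 + 22.1 = 182.8.
∂Q/∂P_z = +1.7, so E_xy = 1.7·(13/182.8) ≈ 0.12.
E_xy > 0: the goods are substitutes.

0.12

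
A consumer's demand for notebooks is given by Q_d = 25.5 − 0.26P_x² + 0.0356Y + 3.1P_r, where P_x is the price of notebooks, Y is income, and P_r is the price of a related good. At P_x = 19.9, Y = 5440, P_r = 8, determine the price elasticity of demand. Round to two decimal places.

At the given point, Q_d = 25.5 − 0.26(19.9)² + 0.0356(5440) + 3.1(8) = 25.5 − 102.9626 + 193.664 + 24.8 = 141.0014.
∂Q_d/∂P_x = −2·0.26·P_x = -10.348, so E_p = -10.348·(19.9/141.0014) ≈ -1.46.
|E_p| > 1: demand is elastic.

-1.46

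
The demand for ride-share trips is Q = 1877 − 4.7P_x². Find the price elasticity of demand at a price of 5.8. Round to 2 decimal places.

At P_x = 5.8, Q = 1718.892.
dQ/dP_x = −2·4.7·P_x = −54.52.
Point elasticity E = (dQ/dP_x)·(P_x/Q) = -54.52 × 5.8/1718.892 ≈ -0.18.
|E| < 1, so demand is inelastic at this price.

-0.18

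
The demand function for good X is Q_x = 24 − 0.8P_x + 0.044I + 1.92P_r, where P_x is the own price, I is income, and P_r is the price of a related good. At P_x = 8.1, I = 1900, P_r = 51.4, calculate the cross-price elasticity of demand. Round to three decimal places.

0.494

Q_x = 24 − 0.8(8.1) + 0.044(1900) + 1.92(51.4) = 24 − 6.48 + 83.6 + 98.688 = 199.808.
∂Q_x/∂P_r = +1.92, so E_xy = 1.92·(51.4/199.808) ≈ 0.494.
E_xy > 0: the goods are substitutes.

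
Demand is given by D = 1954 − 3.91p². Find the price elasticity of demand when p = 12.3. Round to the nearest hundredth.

At p = 12.3, D = 1362.4561.
dD/dp = −2·3.91·p = −96.186.
Point elasticity E = (dD/dp)·(p/D) = -96.186 × 12.3/1362.4561 ≈ -0.87.
|E| < 1, so demand is inelastic at this price.

-0.87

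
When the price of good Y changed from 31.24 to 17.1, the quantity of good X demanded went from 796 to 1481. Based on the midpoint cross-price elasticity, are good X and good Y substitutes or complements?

complements

%ΔQ_x = (1481 − 796)/[(796+1481)/2] = 685/1138.5 ≈ 0.6017.
%ΔP_y = (17.1 − 31.24)/[(31.24+17.1)/2] ≈ -0.5850.
E_xy = 0.6017/-0.5850 ≈ -1.028.
E_xy < 0, so the goods are complements.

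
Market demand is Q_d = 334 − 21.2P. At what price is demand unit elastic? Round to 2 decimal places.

For linear demand Q_d = a − bP, E = −bP/(a − bP). |E| = 1 ⇒ bP = a − bP ⇒ P = a/(2b).
P = 334/(2·21.2) ≈ 7.88.

7.88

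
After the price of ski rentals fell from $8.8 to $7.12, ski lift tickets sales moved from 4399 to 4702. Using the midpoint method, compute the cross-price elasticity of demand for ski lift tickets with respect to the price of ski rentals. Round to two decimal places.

-0.32

%ΔQ_x = (4702 − 4399)/[(4399+4702)/2] = 303/4550.5 ≈ 0.0666.
%ΔP_y = (7.12 − 8.8)/[(8.8+7.12)/2] ≈ -0.2111.
E_xy = 0.0666/-0.2111 ≈ -0.32.
E_xy < 0, so ski lift tickets and ski rentals are complements.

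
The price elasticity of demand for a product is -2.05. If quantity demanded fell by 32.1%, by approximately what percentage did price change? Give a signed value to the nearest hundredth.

15.66

%ΔQ ≈ E × %ΔP ⇒ %ΔP = %ΔQ / E = (-32.1%)/(-2.05) ≈ 15.66%.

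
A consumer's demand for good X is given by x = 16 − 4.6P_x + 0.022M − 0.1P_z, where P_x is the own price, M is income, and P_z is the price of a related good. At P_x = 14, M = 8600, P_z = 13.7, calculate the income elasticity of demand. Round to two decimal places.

1.36

Substituting, x = 16 − 4.6(14) + 0.022(8600) − 0.1(13.7) = 16 − 64.4 + 189.2 − 1.37 = 139.43.
∂x/∂M = +0.022, so E_I = 0.022·(8600/139.43) ≈ 1.36.
E_I > 1: normal good (luxury).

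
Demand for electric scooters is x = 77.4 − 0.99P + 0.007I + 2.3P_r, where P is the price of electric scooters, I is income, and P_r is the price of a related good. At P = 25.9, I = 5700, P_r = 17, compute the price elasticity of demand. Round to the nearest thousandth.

x = 77.4 − 0.99(25.9) + 0.007(5700) + 2.3(17) = 77.4 − 25.641 + 39.9 + 39.1 = 130.759.
∂x/∂P = −0.99, so E_p = (−0.99)·(25.9/130.759) ≈ -0.196.
|E_p| < 1: demand is inelastic.

-0.196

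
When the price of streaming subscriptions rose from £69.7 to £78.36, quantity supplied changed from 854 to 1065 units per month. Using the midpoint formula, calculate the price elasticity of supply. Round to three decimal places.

%ΔQ = (1065 − 854)/[(854 + 1065)/2] = 211/959.5 ≈ 0.2199.
%ΔP = (78.36 − 69.7)/[(69.7 + 78.36)/2] = 8.66/74.03 ≈ 0.1170.
Arc elasticity E = %ΔQ/%ΔP ≈ 0.2199/0.1170 ≈ 1.880.
|E| > 1: supply is elastic over this range.

1.880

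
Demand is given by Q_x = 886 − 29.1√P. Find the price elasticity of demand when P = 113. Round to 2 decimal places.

-0.27

At P = 113, Q_x = 576.6628.
dQ_x/dP = −29.1/(2√P) = −29.1/(2·10.6301).
Point elasticity E = (dQ_x/dP)·(P/Q_x) = -1.3687 × 113/576.6628 ≈ -0.27.
|E| < 1, so demand is inelastic at this price.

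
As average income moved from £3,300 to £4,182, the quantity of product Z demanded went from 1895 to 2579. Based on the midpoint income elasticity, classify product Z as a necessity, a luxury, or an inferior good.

luxury

%ΔQ = (2579 − 1895)/[(1895+2579)/2] = 684/2237 ≈ 0.3058.
%ΔI = (4,182 − 3,300)/[(3,300+4,182)/2] = 882/3741 ≈ 0.2358.
E_I = %ΔQ/%ΔI ≈ 1.297.
E_I > 1: normal good (luxury).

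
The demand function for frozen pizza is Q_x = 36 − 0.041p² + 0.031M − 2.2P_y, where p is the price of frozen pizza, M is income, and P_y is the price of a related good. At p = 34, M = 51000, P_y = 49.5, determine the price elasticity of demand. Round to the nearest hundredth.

-0.06

At the given point, Q_x = 36 − 0.041(34)² + 0.031(51000) − 2.2(49.5) = 36 − 47.396 + 1581 − 108.9 = 1460.704.
∂Q_x/∂p = −2·0.041·p = -2.788, so E_p = -2.788·(34/1460.704) ≈ -0.06.
|E_p| < 1: demand is inelastic.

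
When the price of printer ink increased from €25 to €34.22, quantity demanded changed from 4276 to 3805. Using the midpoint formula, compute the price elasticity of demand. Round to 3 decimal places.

%Δq = (3805 − 4276)/[(4276 + 3805)/2] = -471/4040.5 ≈ -0.1166.
%Δp = (34.22 − 25)/[(25 + 34.22)/2] = 9.22/29.61 ≈ 0.3114.
Arc elasticity E = %Δq/%Δp ≈ -0.1166/0.3114 ≈ -0.374.
|E| < 1: demand is inelastic over this range.

-0.374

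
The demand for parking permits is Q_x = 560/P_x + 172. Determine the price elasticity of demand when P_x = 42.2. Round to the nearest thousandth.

-0.072

At P_x = 42.2, Q_x = 185.2701.
dQ_x/dP_x = −560/P_x² = −0.3145.
Point elasticity E = (dQ_x/dP_x)·(P_x/Q_x) = -0.3145 × 42.2/185.2701 ≈ -0.072.
|E| < 1, so demand is inelastic at this price.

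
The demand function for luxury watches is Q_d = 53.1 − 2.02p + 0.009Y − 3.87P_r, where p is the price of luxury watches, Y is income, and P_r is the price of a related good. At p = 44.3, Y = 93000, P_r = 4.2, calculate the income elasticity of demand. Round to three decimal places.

First evaluate Q_d: 53.1 − 2.02(44.3) + 0.009(93000) − 3.87(4.2) = 53.1 − 89.486 + 837 − 16.254 = 784.36.
∂Q_d/∂Y = +0.009, so E_I = 0.009·(93000/784.36) ≈ 1.067.
E_I > 1: normal good (luxury).

1.067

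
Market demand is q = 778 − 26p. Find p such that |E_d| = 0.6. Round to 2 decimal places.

11.22

Set −bp/(a − bp) = −0.6 ⇒ bp = 0.6(a − bp) ⇒ bp(1+0.6) = 0.6·a.
p = 0.6·778/(26·1.6) ≈ 11.22.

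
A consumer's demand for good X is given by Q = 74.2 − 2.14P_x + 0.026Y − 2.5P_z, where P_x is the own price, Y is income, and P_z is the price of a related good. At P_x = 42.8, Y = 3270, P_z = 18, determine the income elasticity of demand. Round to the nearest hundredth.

At the given point, Q = 74.2 − 2.14(42.8) + 0.026(3270) − 2.5(18) = 74.2 − 91.592 + 85.02 − 45 = 22.628.
∂Q/∂Y = +0.026, so E_I = 0.026·(3270/22.628) ≈ 3.76.
E_I > 1: normal good (luxury).

3.76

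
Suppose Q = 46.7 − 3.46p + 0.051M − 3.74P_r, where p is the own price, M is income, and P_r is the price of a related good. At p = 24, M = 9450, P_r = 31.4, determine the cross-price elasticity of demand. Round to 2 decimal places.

Evaluating quantity at (p, M, P_r) gives Q = 46.7 − 3.46(24) + 0.051(9450) − 3.74(31.4) = 46.7 − 83.04 + 481.95 − 117.436 = 328.174.
∂Q/∂P_r = −3.74, so E_xy = -3.74·(31.4/328.174) ≈ -0.36.
E_xy < 0: the goods are complements.

-0.36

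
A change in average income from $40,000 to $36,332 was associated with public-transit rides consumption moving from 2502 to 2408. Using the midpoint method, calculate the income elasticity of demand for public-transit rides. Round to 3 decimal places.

0.398

%ΔQ = (2408 − 2502)/[(2502+2408)/2] = -94/2455 ≈ -0.0383.
%ΔM = (36,332 − 40,000)/[(40,000+36,332)/2] = -3668/38166 ≈ -0.0961.
E_I = %ΔQ/%ΔM ≈ 0.398.
E_I ∈ (0,1): normal good (necessity).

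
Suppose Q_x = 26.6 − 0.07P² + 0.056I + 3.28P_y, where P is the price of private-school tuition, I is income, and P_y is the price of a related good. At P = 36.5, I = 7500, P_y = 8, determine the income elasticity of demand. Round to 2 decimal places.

1.11

Evaluating quantity at (P, I, P_y) gives Q_x = 26.6 − 0.07(36.5)² + 0.056(7500) + 3.28(8) = 26.6 − 93.2575 + 420 + 26.24 = 379.5825.
∂Q_x/∂I = +0.056, so E_I = 0.056·(7500/379.5825) ≈ 1.11.
E_I > 1: normal good (luxury).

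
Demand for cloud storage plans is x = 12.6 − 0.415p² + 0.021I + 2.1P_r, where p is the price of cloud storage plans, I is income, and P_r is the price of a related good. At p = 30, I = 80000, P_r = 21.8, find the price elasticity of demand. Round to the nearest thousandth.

First evaluate x: 12.6 − 0.415(30)² + 0.021(80000) + 2.1(21.8) = 12.6 − 373.5 + 1680 + 45.78 = 1364.88.
∂x/∂p = −2·0.415·p = -24.9, so E_p = -24.9·(30/1364.88) ≈ -0.547.
|E_p| < 1: demand is inelastic.

-0.547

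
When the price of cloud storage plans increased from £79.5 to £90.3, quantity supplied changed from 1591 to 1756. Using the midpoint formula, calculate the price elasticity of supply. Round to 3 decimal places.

0.775

%Δq = (1756 − 1591)/[(1591 + 1756)/2] = 165/1673.5 ≈ 0.0986.
%ΔP = (90.3 − 79.5)/[(79.5 + 90.3)/2] = 10.8/84.9 ≈ 0.1272.
Arc elasticity E = %Δq/%ΔP ≈ 0.0986/0.1272 ≈ 0.775.
|E| < 1: supply is inelastic over this range.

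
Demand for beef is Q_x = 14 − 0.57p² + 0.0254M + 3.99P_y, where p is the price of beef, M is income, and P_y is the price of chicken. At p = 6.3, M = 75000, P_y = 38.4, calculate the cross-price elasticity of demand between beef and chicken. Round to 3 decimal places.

0.075

Evaluating quantity at (p, M, P_y) gives Q_x = 14 − 0.57(6.3)² + 0.0254(75000) + 3.99(38.4) = 14 − 22.6233 + 1905 + 153.216 = 2049.5927.
∂Q_x/∂P_y = +3.99, so E_xy = 3.99·(38.4/2049.5927) ≈ 0.075.
E_xy > 0: the goods are substitutes.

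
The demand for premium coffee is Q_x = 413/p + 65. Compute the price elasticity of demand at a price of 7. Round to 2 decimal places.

At p = 7, Q_x = 124.
dQ_x/dp = −413/p² = −8.4286.
Point elasticity E = (dQ_x/dp)·(p/Q_x) = -8.4286 × 7/124 ≈ -0.48.
|E| < 1, so demand is inelastic at this price.

-0.48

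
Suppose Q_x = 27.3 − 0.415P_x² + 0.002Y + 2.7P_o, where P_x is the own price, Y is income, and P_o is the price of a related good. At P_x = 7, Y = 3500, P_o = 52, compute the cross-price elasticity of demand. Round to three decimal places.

Q_x = 27.3 − 0.415(7)² + 0.002(3500) + 2.7(52) = 27.3 − 20.335 + 7 + 140.4 = 154.365.
∂Q_x/∂P_o = +2.7, so E_xy = 2.7·(52/154.365) ≈ 0.910.
E_xy > 0: the goods are substitutes.

0.910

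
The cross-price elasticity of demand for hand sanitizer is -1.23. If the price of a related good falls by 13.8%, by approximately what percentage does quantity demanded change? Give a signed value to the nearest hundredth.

%ΔQ ≈ E × %ΔP_y = (-1.23) × (-13.8%) ≈ 16.97%.

16.97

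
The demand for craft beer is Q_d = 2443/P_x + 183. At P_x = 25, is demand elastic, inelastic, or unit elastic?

At P_x = 25, Q_d = 280.72.
dQ_d/dP_x = −2443/P_x² = −3.9088.
Point elasticity E = (dQ_d/dP_x)·(P_x/Q_d) = -3.9088 × 25/280.72 ≈ -0.348.
|E| ≈ 0.348 < 1, so demand is inelastic.

inelastic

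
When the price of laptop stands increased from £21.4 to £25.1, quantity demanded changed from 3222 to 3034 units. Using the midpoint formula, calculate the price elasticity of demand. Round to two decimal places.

-0.38

%ΔQ = (3034 − 3222)/[(3222 + 3034)/2] = -188/3128 ≈ -0.0601.
%ΔP = (25.1 − 21.4)/[(21.4 + 25.1)/2] = 3.7/23.25 ≈ 0.1591.
Arc elasticity E = %ΔQ/%ΔP ≈ -0.0601/0.1591 ≈ -0.38.
|E| < 1: demand is inelastic over this range.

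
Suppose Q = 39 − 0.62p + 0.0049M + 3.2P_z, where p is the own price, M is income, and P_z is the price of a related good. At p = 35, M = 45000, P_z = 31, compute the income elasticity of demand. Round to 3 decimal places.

0.654

Substituting, Q = 39 − 0.62(35) + 0.0049(45000) + 3.2(31) = 39 − 21.7 + 220.5 + 99.2 = 337.
∂Q/∂M = +0.0049, so E_I = 0.0049·(45000/337) ≈ 0.654.
E_I ∈ (0,1): normal good (necessity).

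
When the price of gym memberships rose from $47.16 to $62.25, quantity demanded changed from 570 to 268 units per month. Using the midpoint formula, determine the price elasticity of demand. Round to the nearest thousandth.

-2.613

%Δq = (268 − 570)/[(570 + 268)/2] = -302/419 ≈ -0.7208.
%ΔP = (62.25 − 47.16)/[(47.16 + 62.25)/2] = 15.09/54.705 ≈ 0.2758.
Arc elasticity E = %Δq/%ΔP ≈ -0.7208/0.2758 ≈ -2.613.
|E| > 1: demand is elastic over this range.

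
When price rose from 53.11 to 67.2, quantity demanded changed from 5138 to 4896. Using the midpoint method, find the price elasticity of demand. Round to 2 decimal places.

-0.21

%Δq = (4896 − 5138)/[(5138 + 4896)/2] = -242/5017 ≈ -0.0482.
%ΔP = (67.2 − 53.11)/[(53.11 + 67.2)/2] = 14.09/60.155 ≈ 0.2342.
Arc elasticity E = %Δq/%ΔP ≈ -0.0482/0.2342 ≈ -0.21.
|E| < 1: demand is inelastic over this range.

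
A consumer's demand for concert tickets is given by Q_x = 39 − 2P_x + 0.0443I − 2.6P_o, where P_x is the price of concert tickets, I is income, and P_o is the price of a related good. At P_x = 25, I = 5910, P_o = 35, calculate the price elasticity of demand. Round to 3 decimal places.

Evaluating quantity at (P_x, I, P_o) gives Q_x = 39 − 2(25) + 0.0443(5910) − 2.6(35) = 39 − 50 + 261.813 − 91 = 159.813.
∂Q_x/∂P_x = −2, so E_p = (−2)·(25/159.813) ≈ -0.313.
|E_p| < 1: demand is inelastic.

-0.313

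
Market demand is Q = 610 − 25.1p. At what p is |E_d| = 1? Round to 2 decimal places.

For linear demand Q = a − bp, E = −bp/(a − bp). |E| = 1 ⇒ bp = a − bp ⇒ p = a/(2b).
p = 610/(2·25.1) ≈ 12.15.

12.15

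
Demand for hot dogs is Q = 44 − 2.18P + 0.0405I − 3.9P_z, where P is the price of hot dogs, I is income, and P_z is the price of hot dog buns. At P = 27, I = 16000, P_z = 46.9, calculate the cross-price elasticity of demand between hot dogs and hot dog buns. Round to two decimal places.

-0.41

Evaluating quantity at (P, I, P_z) gives Q = 44 − 2.18(27) + 0.0405(16000) − 3.9(46.9) = 44 − 58.86 + 648 − 182.91 = 450.23.
∂Q/∂P_z = −3.9, so E_xy = -3.9·(46.9/450.23) ≈ -0.41.
E_xy < 0: the goods are complements.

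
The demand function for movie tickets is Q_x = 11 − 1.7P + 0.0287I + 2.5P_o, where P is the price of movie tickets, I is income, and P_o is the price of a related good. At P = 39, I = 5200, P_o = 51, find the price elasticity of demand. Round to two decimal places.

-0.30

Q_x = 11 − 1.7(39) + 0.0287(5200) + 2.5(51) = 11 − 66.3 + 149.24 + 127.5 = 221.44.
∂Q_x/∂P = −1.7, so E_p = (−1.7)·(39/221.44) ≈ -0.30.
|E_p| < 1: demand is inelastic.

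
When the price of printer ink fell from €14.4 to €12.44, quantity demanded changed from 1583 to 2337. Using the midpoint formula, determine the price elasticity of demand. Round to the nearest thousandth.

%Δq = (2337 − 1583)/[(1583 + 2337)/2] = 754/1960 ≈ 0.3847.
%ΔP = (12.44 − 14.4)/[(14.4 + 12.44)/2] = -1.96/13.42 ≈ -0.1461.
Arc elasticity E = %Δq/%ΔP ≈ 0.3847/-0.1461 ≈ -2.634.
|E| > 1: demand is elastic over this range.

-2.634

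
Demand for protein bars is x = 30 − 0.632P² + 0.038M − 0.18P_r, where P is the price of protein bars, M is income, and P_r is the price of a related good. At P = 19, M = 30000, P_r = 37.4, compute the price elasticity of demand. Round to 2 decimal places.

-0.49

First evaluate x: 30 − 0.632(19)² + 0.038(30000) − 0.18(37.4) = 30 − 228.152 + 1140 − 6.732 = 935.116.
∂x/∂P = −2·0.632·P = -24.016, so E_p = -24.016·(19/935.116) ≈ -0.49.
|E_p| < 1: demand is inelastic.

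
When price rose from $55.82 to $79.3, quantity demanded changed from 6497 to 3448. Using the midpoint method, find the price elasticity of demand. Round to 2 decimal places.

-1.76

%ΔQ = (3448 − 6497)/[(6497 + 3448)/2] = -3049/4972.5 ≈ -0.6132.
%ΔP = (79.3 − 55.82)/[(55.82 + 79.3)/2] = 23.48/67.56 ≈ 0.3475.
Arc elasticity E = %ΔQ/%ΔP ≈ -0.6132/0.3475 ≈ -1.76.
|E| > 1: demand is elastic over this range.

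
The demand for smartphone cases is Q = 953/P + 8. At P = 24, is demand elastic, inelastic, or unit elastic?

At P = 24, Q = 47.7083.
dQ/dP = −953/P² = −1.6545.
Point elasticity E = (dQ/dP)·(P/Q) = -1.6545 × 24/47.7083 ≈ -0.832.
|E| ≈ 0.832 < 1, so demand is inelastic.

inelastic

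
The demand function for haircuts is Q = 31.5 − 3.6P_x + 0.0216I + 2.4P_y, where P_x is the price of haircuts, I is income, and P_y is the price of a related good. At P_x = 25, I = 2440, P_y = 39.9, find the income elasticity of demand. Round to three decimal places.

0.586

First evaluate Q: 31.5 − 3.6(25) + 0.0216(2440) + 2.4(39.9) = 31.5 − 90 + 52.704 + 95.76 = 89.964.
∂Q/∂I = +0.0216, so E_I = 0.0216·(2440/89.964) ≈ 0.586.
E_I ∈ (0,1): normal good (necessity).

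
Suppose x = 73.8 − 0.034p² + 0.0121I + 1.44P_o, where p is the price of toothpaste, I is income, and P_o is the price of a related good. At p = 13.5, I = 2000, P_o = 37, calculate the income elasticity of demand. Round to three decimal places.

0.167

Substituting, x = 73.8 − 0.034(13.5)² + 0.0121(2000) + 1.44(37) = 73.8 − 6.1965 + 24.2 + 53.28 = 145.0835.
∂x/∂I = +0.0121, so E_I = 0.0121·(2000/145.0835) ≈ 0.167.
E_I ∈ (0,1): normal good (necessity).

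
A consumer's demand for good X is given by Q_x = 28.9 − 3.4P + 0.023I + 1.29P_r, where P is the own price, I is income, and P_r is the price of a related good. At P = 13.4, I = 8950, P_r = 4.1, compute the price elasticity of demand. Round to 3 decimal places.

-0.234

First evaluate Q_x: 28.9 − 3.4(13.4) + 0.023(8950) + 1.29(4.1) = 28.9 − 45.56 + 205.85 + 5.289 = 194.479.
∂Q_x/∂P = −3.4, so E_p = (−3.4)·(13.4/194.479) ≈ -0.234.
|E_p| < 1: demand is inelastic.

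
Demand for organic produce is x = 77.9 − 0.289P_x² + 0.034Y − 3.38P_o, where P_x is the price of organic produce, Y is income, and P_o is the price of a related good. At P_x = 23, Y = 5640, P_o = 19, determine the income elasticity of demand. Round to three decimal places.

3.648

At the given point, x = 77.9 − 0.289(23)² + 0.034(5640) − 3.38(19) = 77.9 − 152.881 + 191.76 − 64.22 = 52.559.
∂x/∂Y = +0.034, so E_I = 0.034·(5640/52.559) ≈ 3.648.
E_I > 1: normal good (luxury).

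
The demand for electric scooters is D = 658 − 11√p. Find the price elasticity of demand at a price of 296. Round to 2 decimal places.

-0.20

At p = 296, D = 468.7488.
dD/dp = −11/(2√p) = −11/(2·17.2047).
Point elasticity E = (dD/dp)·(p/D) = -0.3197 × 296/468.7488 ≈ -0.20.
|E| < 1, so demand is inelastic at this price.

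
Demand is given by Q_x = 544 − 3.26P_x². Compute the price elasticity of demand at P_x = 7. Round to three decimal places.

-0.831

At P_x = 7, Q_x = 384.26.
dQ_x/dP_x = −2·3.26·P_x = −45.64.
Point elasticity E = (dQ_x/dP_x)·(P_x/Q_x) = -45.64 × 7/384.26 ≈ -0.831.
|E| < 1, so demand is inelastic at this price.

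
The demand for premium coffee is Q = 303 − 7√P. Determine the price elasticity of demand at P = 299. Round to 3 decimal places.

At P = 299, Q = 181.9587.
dQ/dP = −7/(2√P) = −7/(2·17.2916).
Point elasticity E = (dQ/dP)·(P/Q) = -0.2024 × 299/181.9587 ≈ -0.333.
|E| < 1, so demand is inelastic at this price.

-0.333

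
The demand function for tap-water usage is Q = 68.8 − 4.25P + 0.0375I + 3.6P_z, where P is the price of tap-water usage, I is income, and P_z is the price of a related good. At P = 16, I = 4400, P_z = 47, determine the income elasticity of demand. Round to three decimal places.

0.493

At the given point, Q = 68.8 − 4.25(16) + 0.0375(4400) + 3.6(47) = 68.8 − 68 + 165 + 169.2 = 335.
∂Q/∂I = +0.0375, so E_I = 0.0375·(4400/335) ≈ 0.493.
E_I ∈ (0,1): normal good (necessity).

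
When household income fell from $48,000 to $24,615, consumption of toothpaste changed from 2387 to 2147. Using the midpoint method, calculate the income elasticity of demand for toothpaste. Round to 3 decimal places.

0.164

%ΔQ = (2147 − 2387)/[(2387+2147)/2] = -240/2267 ≈ -0.1059.
%ΔI = (24,615 − 48,000)/[(48,000+24,615)/2] = -23385/36307.5 ≈ -0.6441.
E_I = %ΔQ/%ΔI ≈ 0.164.
E_I ∈ (0,1): normal good (necessity).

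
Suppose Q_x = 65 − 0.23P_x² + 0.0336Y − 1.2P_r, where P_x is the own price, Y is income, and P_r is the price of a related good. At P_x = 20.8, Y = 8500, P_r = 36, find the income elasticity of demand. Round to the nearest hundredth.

1.37

At the given point, Q_x = 65 − 0.23(20.8)² + 0.0336(8500) − 1.2(36) = 65 − 99.5072 + 285.6 − 43.2 = 207.8928.
∂Q_x/∂Y = +0.0336, so E_I = 0.0336·(8500/207.8928) ≈ 1.37.
E_I > 1: normal good (luxury).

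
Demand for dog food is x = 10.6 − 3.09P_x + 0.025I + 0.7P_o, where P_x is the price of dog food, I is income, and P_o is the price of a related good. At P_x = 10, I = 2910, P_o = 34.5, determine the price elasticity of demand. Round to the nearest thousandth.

-0.403

Evaluating quantity at (P_x, I, P_o) gives x = 10.6 − 3.09(10) + 0.025(2910) + 0.7(34.5) = 10.6 − 30.9 + 72.75 + 24.15 = 76.6.
∂x/∂P_x = −3.09, so E_p = (−3.09)·(10/76.6) ≈ -0.403.
|E_p| < 1: demand is inelastic.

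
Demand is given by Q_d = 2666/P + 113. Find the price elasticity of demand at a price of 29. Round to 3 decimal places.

-0.449

At P = 29, Q_d = 204.931.
dQ_d/dP = −2666/P² = −3.17.
Point elasticity E = (dQ_d/dP)·(P/Q_d) = -3.17 × 29/204.931 ≈ -0.449.
|E| < 1, so demand is inelastic at this price.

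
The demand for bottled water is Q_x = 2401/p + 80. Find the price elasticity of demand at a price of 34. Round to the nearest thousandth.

At p = 34, Q_x = 150.6176.
dQ_x/dp = −2401/p² = −2.077.
Point elasticity E = (dQ_x/dp)·(p/Q_x) = -2.077 × 34/150.6176 ≈ -0.469.
|E| < 1, so demand is inelastic at this price.

-0.469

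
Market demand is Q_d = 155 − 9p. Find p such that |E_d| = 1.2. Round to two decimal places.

Set −bp/(a − bp) = −1.2 ⇒ bp = 1.2(a − bp) ⇒ bp(1+1.2) = 1.2·a.
p = 1.2·155/(9·2.2) ≈ 9.39.

9.39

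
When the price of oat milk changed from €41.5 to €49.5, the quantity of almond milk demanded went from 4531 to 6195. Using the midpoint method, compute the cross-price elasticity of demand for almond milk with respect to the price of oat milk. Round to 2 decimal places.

%ΔQ_x = (6195 − 4531)/[(4531+6195)/2] = 1664/5363 ≈ 0.3103.
%ΔP_y = (49.5 − 41.5)/[(41.5+49.5)/2] ≈ 0.1758.
E_xy = 0.3103/0.1758 ≈ 1.76.
E_xy > 0, so almond milk and oat milk are substitutes.

1.76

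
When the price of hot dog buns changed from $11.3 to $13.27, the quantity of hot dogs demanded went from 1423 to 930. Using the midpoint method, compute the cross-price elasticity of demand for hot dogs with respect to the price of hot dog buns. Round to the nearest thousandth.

%ΔQ_x = (930 − 1423)/[(1423+930)/2] = -493/1176.5 ≈ -0.4190.
%ΔP_y = (13.27 − 11.3)/[(11.3+13.27)/2] ≈ 0.1604.
E_xy = -0.4190/0.1604 ≈ -2.613.
E_xy < 0, so hot dogs and hot dog buns are complements.

-2.613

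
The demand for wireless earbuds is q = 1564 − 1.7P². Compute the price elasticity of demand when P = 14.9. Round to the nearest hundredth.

-0.64

At P = 14.9, q = 1186.583.
dq/dP = −2·1.7·P = −50.66.
Point elasticity E = (dq/dP)·(P/q) = -50.66 × 14.9/1186.583 ≈ -0.64.
|E| < 1, so demand is inelastic at this price.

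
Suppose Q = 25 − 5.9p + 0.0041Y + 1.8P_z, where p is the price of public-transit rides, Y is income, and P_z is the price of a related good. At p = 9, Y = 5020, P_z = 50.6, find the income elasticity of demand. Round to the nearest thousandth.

Evaluating quantity at (p, Y, P_z) gives Q = 25 − 5.9(9) + 0.0041(5020) + 1.8(50.6) = 25 − 53.1 + 20.582 + 91.08 = 83.562.
∂Q/∂Y = +0.0041, so E_I = 0.0041·(5020/83.562) ≈ 0.246.
E_I ∈ (0,1): normal good (necessity).

0.246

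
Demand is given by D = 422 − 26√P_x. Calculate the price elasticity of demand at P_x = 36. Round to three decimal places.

-0.293

At P_x = 36, D = 266.
dD/dP_x = −26/(2√P_x) = −26/(2·6).
Point elasticity E = (dD/dP_x)·(P_x/D) = -2.1667 × 36/266 ≈ -0.293.
|E| < 1, so demand is inelastic at this price.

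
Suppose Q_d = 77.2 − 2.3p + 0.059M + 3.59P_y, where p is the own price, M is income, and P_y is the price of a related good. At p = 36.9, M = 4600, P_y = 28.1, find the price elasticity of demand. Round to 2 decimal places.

-0.23

Evaluating quantity at (p, M, P_y) gives Q_d = 77.2 − 2.3(36.9) + 0.059(4600) + 3.59(28.1) = 77.2 − 84.87 + 271.4 + 100.879 = 364.609.
∂Q_d/∂p = −2.3, so E_p = (−2.3)·(36.9/364.609) ≈ -0.23.
|E_p| < 1: demand is inelastic.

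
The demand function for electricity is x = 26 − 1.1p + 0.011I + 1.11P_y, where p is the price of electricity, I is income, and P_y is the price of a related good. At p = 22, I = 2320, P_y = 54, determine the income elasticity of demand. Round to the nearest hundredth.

Substituting, x = 26 − 1.1(22) + 0.011(2320) + 1.11(54) = 26 − 24.2 + 25.52 + 59.94 = 87.26.
∂x/∂I = +0.011, so E_I = 0.011·(2320/87.26) ≈ 0.29.
E_I ∈ (0,1): normal good (necessity).

0.29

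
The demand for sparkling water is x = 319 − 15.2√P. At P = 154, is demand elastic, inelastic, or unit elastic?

At P = 154, x = 130.373.
dx/dP = −15.2/(2√P) = −15.2/(2·12.4097).
Point elasticity E = (dx/dP)·(P/x) = -0.6124 × 154/130.373 ≈ -0.723.
|E| ≈ 0.723 < 1, so demand is inelastic.

inelastic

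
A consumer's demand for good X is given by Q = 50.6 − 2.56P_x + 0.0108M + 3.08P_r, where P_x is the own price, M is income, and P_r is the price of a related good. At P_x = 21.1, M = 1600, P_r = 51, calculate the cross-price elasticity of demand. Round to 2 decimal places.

0.92

Q = 50.6 − 2.56(21.1) + 0.0108(1600) + 3.08(51) = 50.6 − 54.016 + 17.28 + 157.08 = 170.944.
∂Q/∂P_r = +3.08, so E_xy = 3.08·(51/170.944) ≈ 0.92.
E_xy > 0: the goods are substitutes.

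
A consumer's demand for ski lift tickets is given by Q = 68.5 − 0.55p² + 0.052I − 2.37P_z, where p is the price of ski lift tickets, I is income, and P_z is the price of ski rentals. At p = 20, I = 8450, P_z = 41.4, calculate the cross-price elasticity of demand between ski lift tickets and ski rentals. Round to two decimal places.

-0.52

Substituting, Q = 68.5 − 0.55(20)² + 0.052(8450) − 2.37(41.4) = 68.5 − 220 + 439.4 − 98.118 = 189.782.
∂Q/∂P_z = −2.37, so E_xy = -2.37·(41.4/189.782) ≈ -0.52.
E_xy < 0: the goods are complements.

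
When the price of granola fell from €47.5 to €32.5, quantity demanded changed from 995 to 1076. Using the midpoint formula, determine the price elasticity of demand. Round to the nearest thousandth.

-0.209

%Δq = (1076 − 995)/[(995 + 1076)/2] = 81/1035.5 ≈ 0.0782.
%ΔP = (32.5 − 47.5)/[(47.5 + 32.5)/2] = -15/40 ≈ -0.3750.
Arc elasticity E = %Δq/%ΔP ≈ 0.0782/-0.3750 ≈ -0.209.
|E| < 1: demand is inelastic over this range.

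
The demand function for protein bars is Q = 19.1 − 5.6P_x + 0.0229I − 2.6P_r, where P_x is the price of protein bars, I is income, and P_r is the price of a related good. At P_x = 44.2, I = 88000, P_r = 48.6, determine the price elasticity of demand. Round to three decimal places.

First evaluate Q: 19.1 − 5.6(44.2) + 0.0229(88000) − 2.6(48.6) = 19.1 − 247.52 + 2015.2 − 126.36 = 1660.42.
∂Q/∂P_x = −5.6, so E_p = (−5.6)·(44.2/1660.42) ≈ -0.149.
|E_p| < 1: demand is inelastic.

-0.149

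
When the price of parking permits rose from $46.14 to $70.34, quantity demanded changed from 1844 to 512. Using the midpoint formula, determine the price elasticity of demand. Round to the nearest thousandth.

%Δq = (512 − 1844)/[(1844 + 512)/2] = -1332/1178 ≈ -1.1307.
%ΔP = (70.34 − 46.14)/[(46.14 + 70.34)/2] = 24.2/58.24 ≈ 0.4155.
Arc elasticity E = %Δq/%ΔP ≈ -1.1307/0.4155 ≈ -2.721.
|E| > 1: demand is elastic over this range.

-2.721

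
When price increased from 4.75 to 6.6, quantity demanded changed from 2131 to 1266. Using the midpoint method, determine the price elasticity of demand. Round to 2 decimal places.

%Δq = (1266 − 2131)/[(2131 + 1266)/2] = -865/1698.5 ≈ -0.5093.
%ΔP = (6.6 − 4.75)/[(4.75 + 6.6)/2] = 1.85/5.675 ≈ 0.3260.
Arc elasticity E = %Δq/%ΔP ≈ -0.5093/0.3260 ≈ -1.56.
|E| > 1: demand is elastic over this range.

-1.56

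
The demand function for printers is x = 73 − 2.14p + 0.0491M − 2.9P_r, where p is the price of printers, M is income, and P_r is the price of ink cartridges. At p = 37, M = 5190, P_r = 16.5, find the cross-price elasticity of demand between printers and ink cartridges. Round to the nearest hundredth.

First evaluate x: 73 − 2.14(37) + 0.0491(5190) − 2.9(16.5) = 73 − 79.18 + 254.829 − 47.85 = 200.799.
∂x/∂P_r = −2.9, so E_xy = -2.9·(16.5/200.799) ≈ -0.24.
E_xy < 0: the goods are complements.

-0.24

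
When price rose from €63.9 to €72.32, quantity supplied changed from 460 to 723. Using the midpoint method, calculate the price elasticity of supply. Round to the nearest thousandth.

%Δq = (723 − 460)/[(460 + 723)/2] = 263/591.5 ≈ 0.4446.
%ΔP = (72.32 − 63.9)/[(63.9 + 72.32)/2] = 8.42/68.11 ≈ 0.1236.
Arc elasticity E = %Δq/%ΔP ≈ 0.4446/0.1236 ≈ 3.597.
|E| > 1: supply is elastic over this range.

3.597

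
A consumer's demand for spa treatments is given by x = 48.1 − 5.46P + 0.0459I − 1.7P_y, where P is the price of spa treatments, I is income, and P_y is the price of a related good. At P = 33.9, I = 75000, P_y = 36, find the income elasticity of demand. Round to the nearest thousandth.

1.061

Evaluating quantity at (P, I, P_y) gives x = 48.1 − 5.46(33.9) + 0.0459(75000) − 1.7(36) = 48.1 − 185.094 + 3442.5 − 61.2 = 3244.306.
∂x/∂I = +0.0459, so E_I = 0.0459·(75000/3244.306) ≈ 1.061.
E_I > 1: normal good (luxury).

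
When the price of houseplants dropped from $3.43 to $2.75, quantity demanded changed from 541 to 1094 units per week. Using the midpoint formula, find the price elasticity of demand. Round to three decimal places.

%Δq = (1094 − 541)/[(541 + 1094)/2] = 553/817.5 ≈ 0.6765.
%Δp = (2.75 − 3.43)/[(3.43 + 2.75)/2] = -0.68/3.09 ≈ -0.2201.
Arc elasticity E = %Δq/%Δp ≈ 0.6765/-0.2201 ≈ -3.074.
|E| > 1: demand is elastic over this range.

-3.074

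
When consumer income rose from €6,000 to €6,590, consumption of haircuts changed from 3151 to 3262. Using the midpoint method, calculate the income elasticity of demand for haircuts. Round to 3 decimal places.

%ΔQ = (3262 − 3151)/[(3151+3262)/2] = 111/3206.5 ≈ 0.0346.
%ΔM = (6,590 − 6,000)/[(6,000+6,590)/2] = 590/6295 ≈ 0.0937.
E_I = %ΔQ/%ΔM ≈ 0.369.
E_I ∈ (0,1): normal good (necessity).

0.369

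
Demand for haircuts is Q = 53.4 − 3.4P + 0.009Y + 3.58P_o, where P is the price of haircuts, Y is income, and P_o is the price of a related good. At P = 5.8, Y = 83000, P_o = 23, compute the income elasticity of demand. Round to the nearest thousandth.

Evaluating quantity at (P, Y, P_o) gives Q = 53.4 − 3.4(5.8) + 0.009(83000) + 3.58(23) = 53.4 − 19.72 + 747 + 82.34 = 863.02.
∂Q/∂Y = +0.009, so E_I = 0.009·(83000/863.02) ≈ 0.866.
E_I ∈ (0,1): normal good (necessity).

0.866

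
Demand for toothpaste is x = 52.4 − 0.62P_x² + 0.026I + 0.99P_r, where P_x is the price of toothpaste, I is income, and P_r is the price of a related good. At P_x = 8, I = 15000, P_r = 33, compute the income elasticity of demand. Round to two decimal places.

Evaluating quantity at (P_x, I, P_r) gives x = 52.4 − 0.62(8)² + 0.026(15000) + 0.99(33) = 52.4 − 39.68 + 390 + 32.67 = 435.39.
∂x/∂I = +0.026, so E_I = 0.026·(15000/435.39) ≈ 0.90.
E_I ∈ (0,1): normal good (necessity).

0.90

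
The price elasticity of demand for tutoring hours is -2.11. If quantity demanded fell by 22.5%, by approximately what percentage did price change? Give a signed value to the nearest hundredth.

%ΔQ ≈ E × %ΔP ⇒ %ΔP = %ΔQ / E = (-22.5%)/(-2.11) ≈ 10.66%.

10.66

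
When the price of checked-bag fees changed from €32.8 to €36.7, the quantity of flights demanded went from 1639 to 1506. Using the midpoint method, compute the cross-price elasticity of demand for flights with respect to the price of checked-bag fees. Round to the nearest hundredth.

-0.75

%ΔQ_x = (1506 − 1639)/[(1639+1506)/2] = -133/1572.5 ≈ -0.0846.
%ΔP_y = (36.7 − 32.8)/[(32.8+36.7)/2] ≈ 0.1122.
E_xy = -0.0846/0.1122 ≈ -0.75.
E_xy < 0, so flights and checked-bag fees are complements.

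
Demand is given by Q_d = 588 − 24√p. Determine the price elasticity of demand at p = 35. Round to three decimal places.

-0.159

At p = 35, Q_d = 446.0141.
dQ_d/dp = −24/(2√p) = −24/(2·5.9161).
Point elasticity E = (dQ_d/dp)·(p/Q_d) = -2.0284 × 35/446.0141 ≈ -0.159.
|E| < 1, so demand is inelastic at this price.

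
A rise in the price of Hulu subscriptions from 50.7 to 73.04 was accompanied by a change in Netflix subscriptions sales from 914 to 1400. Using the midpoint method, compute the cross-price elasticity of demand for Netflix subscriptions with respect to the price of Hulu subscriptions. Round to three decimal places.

1.163

%ΔQ_x = (1400 − 914)/[(914+1400)/2] = 486/1157 ≈ 0.4201.
%ΔP_y = (73.04 − 50.7)/[(50.7+73.04)/2] ≈ 0.3611.
E_xy = 0.4201/0.3611 ≈ 1.163.
E_xy > 0, so Netflix subscriptions and Hulu subscriptions are substitutes.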